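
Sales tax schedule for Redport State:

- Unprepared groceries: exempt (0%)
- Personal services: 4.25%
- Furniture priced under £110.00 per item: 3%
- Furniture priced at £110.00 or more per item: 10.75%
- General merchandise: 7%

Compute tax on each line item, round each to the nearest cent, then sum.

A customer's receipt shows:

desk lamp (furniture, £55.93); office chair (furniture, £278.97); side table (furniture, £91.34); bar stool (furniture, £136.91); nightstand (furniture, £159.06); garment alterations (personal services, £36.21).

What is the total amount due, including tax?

£826.19

Desk lamp £55.93: furniture, under £110.00 → 3% → £1.68
Office chair £278.97: furniture, £110.00 or more → 10.75% → £29.99
Side table £91.34: furniture, under £110.00 → 3% → £2.74
Bar stool £136.91: furniture, £110.00 or more → 10.75% → £14.72
Nightstand £159.06: furniture, £110.00 or more → 10.75% → £17.10
Garment alterations £36.21: personal services → 4.25% → £1.54
Subtotal = £758.42; tax = £67.77; total due = £826.19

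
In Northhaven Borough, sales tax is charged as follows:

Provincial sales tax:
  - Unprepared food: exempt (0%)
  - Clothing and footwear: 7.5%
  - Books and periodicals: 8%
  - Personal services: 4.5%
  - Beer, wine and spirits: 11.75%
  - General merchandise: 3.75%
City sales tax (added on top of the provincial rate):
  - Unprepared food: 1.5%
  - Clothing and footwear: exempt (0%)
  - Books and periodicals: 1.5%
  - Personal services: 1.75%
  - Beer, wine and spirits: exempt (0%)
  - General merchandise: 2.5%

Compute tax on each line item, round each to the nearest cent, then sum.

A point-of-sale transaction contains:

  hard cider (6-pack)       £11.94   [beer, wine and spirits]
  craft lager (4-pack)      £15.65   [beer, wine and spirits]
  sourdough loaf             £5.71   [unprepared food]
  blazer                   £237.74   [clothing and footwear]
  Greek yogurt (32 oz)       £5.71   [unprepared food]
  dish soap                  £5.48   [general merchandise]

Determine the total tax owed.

Hard cider (6-pack) £11.94: beer, wine and spirits → 11.75% + 0% city = 11.75% → £1.40
Craft lager (4-pack) £15.65: beer, wine and spirits → 11.75% + 0% city = 11.75% → £1.84
Sourdough loaf £5.71: unprepared food → 0% + 1.5% city = 1.5% → £0.09
Blazer £237.74: clothing and footwear → 7.5% + 0% city = 7.5% → £17.83
Greek yogurt (32 oz) £5.71: unprepared food → 0% + 1.5% city = 1.5% → £0.09
Dish soap £5.48: general merchandise → 3.75% + 2.5% city = 6.25% → £0.34
Total tax = £1.40 + £1.84 + £0.09 + £17.83 + £0.09 + £0.34 = £21.59

£21.59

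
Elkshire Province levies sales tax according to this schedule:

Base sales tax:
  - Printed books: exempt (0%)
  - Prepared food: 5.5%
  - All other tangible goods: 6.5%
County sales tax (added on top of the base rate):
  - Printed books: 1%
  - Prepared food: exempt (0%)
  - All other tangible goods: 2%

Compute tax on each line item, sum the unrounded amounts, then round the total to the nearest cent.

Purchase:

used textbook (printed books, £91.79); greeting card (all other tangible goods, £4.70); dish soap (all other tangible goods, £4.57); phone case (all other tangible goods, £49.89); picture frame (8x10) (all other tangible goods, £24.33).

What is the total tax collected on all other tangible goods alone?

£7.10

Greeting card £4.70: all other tangible goods → 6.5% + 2% county = 8.5% → £0.3995
Dish soap £4.57: all other tangible goods → 6.5% + 2% county = 8.5% → £0.38845
Phone case £49.89: all other tangible goods → 6.5% + 2% county = 8.5% → £4.24065
Picture frame (8x10) £24.33: all other tangible goods → 6.5% + 2% county = 8.5% → £2.06805
Tax on all other tangible goods: unrounded sum = £7.09665 → £7.10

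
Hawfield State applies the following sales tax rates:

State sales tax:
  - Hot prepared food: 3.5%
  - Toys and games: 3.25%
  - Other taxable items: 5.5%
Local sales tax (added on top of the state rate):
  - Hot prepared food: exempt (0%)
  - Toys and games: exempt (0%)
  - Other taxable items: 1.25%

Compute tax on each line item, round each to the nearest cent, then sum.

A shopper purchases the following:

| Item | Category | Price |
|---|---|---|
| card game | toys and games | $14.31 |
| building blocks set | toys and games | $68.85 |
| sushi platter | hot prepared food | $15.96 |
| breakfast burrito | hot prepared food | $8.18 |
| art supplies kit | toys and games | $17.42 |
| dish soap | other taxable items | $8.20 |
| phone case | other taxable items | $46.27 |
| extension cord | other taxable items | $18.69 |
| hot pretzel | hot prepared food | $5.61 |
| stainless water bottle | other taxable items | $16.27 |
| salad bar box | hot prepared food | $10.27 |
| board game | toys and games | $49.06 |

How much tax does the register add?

Card game $14.31: toys and games → 3.25% + 0% local = 3.25% → $0.47
Building blocks set $68.85: toys and games → 3.25% + 0% local = 3.25% → $2.24
Sushi platter $15.96: hot prepared food → 3.5% + 0% local = 3.5% → $0.56
Breakfast burrito $8.18: hot prepared food → 3.5% + 0% local = 3.5% → $0.29
Art supplies kit $17.42: toys and games → 3.25% + 0% local = 3.25% → $0.57
Dish soap $8.20: other taxable items → 5.5% + 1.25% local = 6.75% → $0.55
Phone case $46.27: other taxable items → 5.5% + 1.25% local = 6.75% → $3.12
Extension cord $18.69: other taxable items → 5.5% + 1.25% local = 6.75% → $1.26
Hot pretzel $5.61: hot prepared food → 3.5% + 0% local = 3.5% → $0.20
Stainless water bottle $16.27: other taxable items → 5.5% + 1.25% local = 6.75% → $1.10
Salad bar box $10.27: hot prepared food → 3.5% + 0% local = 3.5% → $0.36
Board game $49.06: toys and games → 3.25% + 0% local = 3.25% → $1.59
Total tax = $0.47 + $2.24 + $0.56 + $0.29 + $0.57 + $0.55 + $3.12 + $1.26 + $0.20 + $1.10 + $0.36 + $1.59 = $12.31

$12.31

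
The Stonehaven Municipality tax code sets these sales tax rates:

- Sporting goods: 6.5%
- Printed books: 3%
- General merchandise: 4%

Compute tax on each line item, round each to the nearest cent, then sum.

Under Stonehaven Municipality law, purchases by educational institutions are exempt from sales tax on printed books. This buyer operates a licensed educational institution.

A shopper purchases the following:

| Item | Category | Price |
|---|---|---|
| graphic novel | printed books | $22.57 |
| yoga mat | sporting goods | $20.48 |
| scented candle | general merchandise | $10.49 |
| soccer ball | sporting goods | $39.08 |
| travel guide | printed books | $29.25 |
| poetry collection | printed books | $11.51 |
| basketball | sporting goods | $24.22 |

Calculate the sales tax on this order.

Graphic novel $22.57: printed books, buyer-exempt → 0% → $0.00
Yoga mat $20.48: sporting goods → 6.5% → $1.33
Scented candle $10.49: general merchandise → 4% → $0.42
Soccer ball $39.08: sporting goods → 6.5% → $2.54
Travel guide $29.25: printed books, buyer-exempt → 0% → $0.00
Poetry collection $11.51: printed books, buyer-exempt → 0% → $0.00
Basketball $24.22: sporting goods → 6.5% → $1.57
Total tax = $1.33 + $0.42 + $2.54 + $1.57 = $5.86

$5.86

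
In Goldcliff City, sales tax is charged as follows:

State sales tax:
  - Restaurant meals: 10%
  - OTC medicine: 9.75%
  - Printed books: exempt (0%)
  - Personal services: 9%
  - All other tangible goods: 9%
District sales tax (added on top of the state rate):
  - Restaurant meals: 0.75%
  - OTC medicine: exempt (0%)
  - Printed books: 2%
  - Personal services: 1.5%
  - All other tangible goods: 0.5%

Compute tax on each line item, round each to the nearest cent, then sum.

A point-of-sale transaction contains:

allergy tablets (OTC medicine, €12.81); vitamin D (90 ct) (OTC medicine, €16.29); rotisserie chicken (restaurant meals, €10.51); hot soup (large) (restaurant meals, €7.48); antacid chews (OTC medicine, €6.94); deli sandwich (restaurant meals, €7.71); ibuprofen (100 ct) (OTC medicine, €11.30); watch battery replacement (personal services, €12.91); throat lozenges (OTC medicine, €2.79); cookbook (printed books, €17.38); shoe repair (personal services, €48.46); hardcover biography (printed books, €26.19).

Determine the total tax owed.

€14.97

Allergy tablets €12.81: OTC medicine → 9.75% + 0% district = 9.75% → €1.25
Vitamin D (90 ct) €16.29: OTC medicine → 9.75% + 0% district = 9.75% → €1.59
Rotisserie chicken €10.51: restaurant meals → 10% + 0.75% district = 10.75% → €1.13
Hot soup (large) €7.48: restaurant meals → 10% + 0.75% district = 10.75% → €0.80
Antacid chews €6.94: OTC medicine → 9.75% + 0% district = 9.75% → €0.68
Deli sandwich €7.71: restaurant meals → 10% + 0.75% district = 10.75% → €0.83
Ibuprofen (100 ct) €11.30: OTC medicine → 9.75% + 0% district = 9.75% → €1.10
Watch battery replacement €12.91: personal services → 9% + 1.5% district = 10.5% → €1.36
Throat lozenges €2.79: OTC medicine → 9.75% + 0% district = 9.75% → €0.27
Cookbook €17.38: printed books → 0% + 2% district = 2% → €0.35
Shoe repair €48.46: personal services → 9% + 1.5% district = 10.5% → €5.09
Hardcover biography €26.19: printed books → 0% + 2% district = 2% → €0.52
Total tax = €1.25 + €1.59 + €1.13 + €0.80 + €0.68 + €0.83 + €1.10 + €1.36 + €0.27 + €0.35 + €5.09 + €0.52 = €14.97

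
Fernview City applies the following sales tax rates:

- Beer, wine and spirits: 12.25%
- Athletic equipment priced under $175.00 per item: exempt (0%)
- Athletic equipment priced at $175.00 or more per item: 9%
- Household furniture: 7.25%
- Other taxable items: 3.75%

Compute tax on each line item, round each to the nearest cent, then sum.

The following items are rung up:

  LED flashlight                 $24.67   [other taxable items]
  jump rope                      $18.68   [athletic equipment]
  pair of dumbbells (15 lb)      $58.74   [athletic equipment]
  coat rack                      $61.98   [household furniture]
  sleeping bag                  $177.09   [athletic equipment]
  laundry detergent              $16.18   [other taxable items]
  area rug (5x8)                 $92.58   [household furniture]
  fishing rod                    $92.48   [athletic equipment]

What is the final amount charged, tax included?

$571.08

LED flashlight $24.67: other taxable items → 3.75% → $0.93
Jump rope $18.68: athletic equipment, under $175.00 → 0% → $0.00
Pair of dumbbells (15 lb) $58.74: athletic equipment, under $175.00 → 0% → $0.00
Coat rack $61.98: household furniture → 7.25% → $4.49
Sleeping bag $177.09: athletic equipment, $175.00 or more → 9% → $15.94
Laundry detergent $16.18: other taxable items → 3.75% → $0.61
Area rug (5x8) $92.58: household furniture → 7.25% → $6.71
Fishing rod $92.48: athletic equipment, under $175.00 → 0% → $0.00
Subtotal = $542.40; tax = $28.68; total due = $571.08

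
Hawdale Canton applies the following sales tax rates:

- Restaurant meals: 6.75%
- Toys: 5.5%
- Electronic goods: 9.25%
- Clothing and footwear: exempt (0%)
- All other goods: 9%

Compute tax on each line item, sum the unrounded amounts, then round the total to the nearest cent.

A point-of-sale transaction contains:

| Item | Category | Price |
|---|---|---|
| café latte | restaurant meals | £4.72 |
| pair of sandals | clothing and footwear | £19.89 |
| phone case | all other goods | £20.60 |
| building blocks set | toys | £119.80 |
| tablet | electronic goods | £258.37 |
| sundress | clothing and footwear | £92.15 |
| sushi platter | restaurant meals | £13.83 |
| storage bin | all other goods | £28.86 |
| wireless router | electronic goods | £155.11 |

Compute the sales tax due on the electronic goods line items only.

£38.25

Tablet £258.37: electronic goods → 9.25% → £23.899225
Wireless router £155.11: electronic goods → 9.25% → £14.347675
Tax on electronic goods: unrounded sum = £38.2469 → £38.25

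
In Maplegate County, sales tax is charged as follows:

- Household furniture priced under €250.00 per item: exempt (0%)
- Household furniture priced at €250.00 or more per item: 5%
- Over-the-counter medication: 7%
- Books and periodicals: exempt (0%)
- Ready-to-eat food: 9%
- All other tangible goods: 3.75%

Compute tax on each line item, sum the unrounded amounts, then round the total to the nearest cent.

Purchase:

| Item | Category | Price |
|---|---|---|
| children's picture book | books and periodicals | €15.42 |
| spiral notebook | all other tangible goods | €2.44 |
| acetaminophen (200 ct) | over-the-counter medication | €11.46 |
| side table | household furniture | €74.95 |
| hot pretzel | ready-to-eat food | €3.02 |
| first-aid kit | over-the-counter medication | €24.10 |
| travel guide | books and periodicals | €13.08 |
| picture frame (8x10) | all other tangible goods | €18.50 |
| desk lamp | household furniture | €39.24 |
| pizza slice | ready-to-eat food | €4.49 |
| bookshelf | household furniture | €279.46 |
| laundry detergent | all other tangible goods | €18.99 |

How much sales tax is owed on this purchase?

€18.64

Children's picture book €15.42: books and periodicals → 0% → €0.00
Spiral notebook €2.44: all other tangible goods → 3.75% → €0.0915
Acetaminophen (200 ct) €11.46: over-the-counter medication → 7% → €0.8022
Side table €74.95: household furniture, under €250.00 → 0% → €0.00
Hot pretzel €3.02: ready-to-eat food → 9% → €0.2718
First-aid kit €24.10: over-the-counter medication → 7% → €1.687
Travel guide €13.08: books and periodicals → 0% → €0.00
Picture frame (8x10) €18.50: all other tangible goods → 3.75% → €0.69375
Desk lamp €39.24: household furniture, under €250.00 → 0% → €0.00
Pizza slice €4.49: ready-to-eat food → 9% → €0.4041
Bookshelf €279.46: household furniture, €250.00 or more → 5% → €13.973
Laundry detergent €18.99: all other tangible goods → 3.75% → €0.712125
Unrounded tax sum = €18.635475 → €18.64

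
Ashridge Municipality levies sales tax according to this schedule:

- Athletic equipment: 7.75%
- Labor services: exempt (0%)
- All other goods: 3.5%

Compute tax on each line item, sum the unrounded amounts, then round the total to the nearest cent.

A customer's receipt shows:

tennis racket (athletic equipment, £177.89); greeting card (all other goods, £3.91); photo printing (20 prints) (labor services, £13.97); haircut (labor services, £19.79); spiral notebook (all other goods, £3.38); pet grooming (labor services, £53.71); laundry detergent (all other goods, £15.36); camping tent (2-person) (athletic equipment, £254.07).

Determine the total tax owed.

Tennis racket £177.89: athletic equipment → 7.75% → £13.786475
Greeting card £3.91: all other goods → 3.5% → £0.13685
Photo printing (20 prints) £13.97: labor services → 0% → £0.00
Haircut £19.79: labor services → 0% → £0.00
Spiral notebook £3.38: all other goods → 3.5% → £0.1183
Pet grooming £53.71: labor services → 0% → £0.00
Laundry detergent £15.36: all other goods → 3.5% → £0.5376
Camping tent (2-person) £254.07: athletic equipment → 7.75% → £19.690425
Unrounded tax sum = £34.26965 → £34.27

£34.27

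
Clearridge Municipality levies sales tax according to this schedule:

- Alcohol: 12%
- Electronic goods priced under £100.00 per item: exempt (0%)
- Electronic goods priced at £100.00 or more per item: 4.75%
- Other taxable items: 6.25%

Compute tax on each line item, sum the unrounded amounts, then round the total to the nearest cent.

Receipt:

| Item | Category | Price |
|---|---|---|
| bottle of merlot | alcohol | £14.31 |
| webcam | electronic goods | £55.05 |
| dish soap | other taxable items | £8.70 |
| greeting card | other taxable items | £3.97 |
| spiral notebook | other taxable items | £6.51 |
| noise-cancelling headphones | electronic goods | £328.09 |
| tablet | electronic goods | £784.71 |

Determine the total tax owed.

£55.77

Bottle of merlot £14.31: alcohol → 12% → £1.7172
Webcam £55.05: electronic goods, under £100.00 → 0% → £0.00
Dish soap £8.70: other taxable items → 6.25% → £0.54375
Greeting card £3.97: other taxable items → 6.25% → £0.248125
Spiral notebook £6.51: other taxable items → 6.25% → £0.406875
Noise-cancelling headphones £328.09: electronic goods, £100.00 or more → 4.75% → £15.584275
Tablet £784.71: electronic goods, £100.00 or more → 4.75% → £37.273725
Unrounded tax sum = £55.77395 → £55.77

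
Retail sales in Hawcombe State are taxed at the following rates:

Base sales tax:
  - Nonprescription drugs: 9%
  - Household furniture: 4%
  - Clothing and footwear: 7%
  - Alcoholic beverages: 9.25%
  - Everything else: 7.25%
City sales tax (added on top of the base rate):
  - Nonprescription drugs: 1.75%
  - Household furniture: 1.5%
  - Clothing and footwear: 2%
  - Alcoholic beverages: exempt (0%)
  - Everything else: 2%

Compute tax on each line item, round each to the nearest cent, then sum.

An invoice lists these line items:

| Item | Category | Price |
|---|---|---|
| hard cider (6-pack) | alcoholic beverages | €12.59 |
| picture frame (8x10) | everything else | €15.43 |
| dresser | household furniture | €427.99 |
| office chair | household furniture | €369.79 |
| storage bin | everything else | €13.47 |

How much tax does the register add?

Hard cider (6-pack) €12.59: alcoholic beverages → 9.25% + 0% city = 9.25% → €1.16
Picture frame (8x10) €15.43: everything else → 7.25% + 2% city = 9.25% → €1.43
Dresser €427.99: household furniture → 4% + 1.5% city = 5.5% → €23.54
Office chair €369.79: household furniture → 4% + 1.5% city = 5.5% → €20.34
Storage bin €13.47: everything else → 7.25% + 2% city = 9.25% → €1.25
Total tax = €1.16 + €1.43 + €23.54 + €20.34 + €1.25 = €47.72

€47.72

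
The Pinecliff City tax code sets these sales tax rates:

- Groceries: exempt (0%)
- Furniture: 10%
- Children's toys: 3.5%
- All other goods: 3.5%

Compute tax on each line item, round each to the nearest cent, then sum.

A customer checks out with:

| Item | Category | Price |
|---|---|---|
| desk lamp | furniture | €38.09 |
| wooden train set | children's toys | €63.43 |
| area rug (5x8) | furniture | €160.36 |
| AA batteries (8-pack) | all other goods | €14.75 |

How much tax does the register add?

Desk lamp €38.09: furniture → 10% → €3.81
Wooden train set €63.43: children's toys → 3.5% → €2.22
Area rug (5x8) €160.36: furniture → 10% → €16.04
AA batteries (8-pack) €14.75: all other goods → 3.5% → €0.52
Total tax = €3.81 + €2.22 + €16.04 + €0.52 = €22.59

€22.59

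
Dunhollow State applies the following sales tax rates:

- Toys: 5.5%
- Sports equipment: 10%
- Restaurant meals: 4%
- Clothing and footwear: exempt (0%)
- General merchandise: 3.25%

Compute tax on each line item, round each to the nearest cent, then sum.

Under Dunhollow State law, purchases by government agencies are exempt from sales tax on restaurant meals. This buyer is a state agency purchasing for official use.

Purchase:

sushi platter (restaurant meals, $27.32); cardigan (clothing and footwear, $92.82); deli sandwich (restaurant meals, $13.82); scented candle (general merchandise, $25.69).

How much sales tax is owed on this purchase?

Sushi platter $27.32: restaurant meals, buyer-exempt → 0% → $0.00
Cardigan $92.82: clothing and footwear → 0% → $0.00
Deli sandwich $13.82: restaurant meals, buyer-exempt → 0% → $0.00
Scented candle $25.69: general merchandise → 3.25% → $0.83
Total tax = $0.83

$0.83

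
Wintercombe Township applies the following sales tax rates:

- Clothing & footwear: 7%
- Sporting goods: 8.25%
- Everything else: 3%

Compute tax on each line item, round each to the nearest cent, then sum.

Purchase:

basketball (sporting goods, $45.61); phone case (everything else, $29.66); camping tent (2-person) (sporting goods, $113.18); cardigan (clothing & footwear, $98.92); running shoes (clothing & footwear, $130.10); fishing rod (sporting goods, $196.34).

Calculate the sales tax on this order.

$46.22

Basketball $45.61: sporting goods → 8.25% → $3.76
Phone case $29.66: everything else → 3% → $0.89
Camping tent (2-person) $113.18: sporting goods → 8.25% → $9.34
Cardigan $98.92: clothing & footwear → 7% → $6.92
Running shoes $130.10: clothing & footwear → 7% → $9.11
Fishing rod $196.34: sporting goods → 8.25% → $16.20
Total tax = $3.76 + $0.89 + $9.34 + $6.92 + $9.11 + $16.20 = $46.22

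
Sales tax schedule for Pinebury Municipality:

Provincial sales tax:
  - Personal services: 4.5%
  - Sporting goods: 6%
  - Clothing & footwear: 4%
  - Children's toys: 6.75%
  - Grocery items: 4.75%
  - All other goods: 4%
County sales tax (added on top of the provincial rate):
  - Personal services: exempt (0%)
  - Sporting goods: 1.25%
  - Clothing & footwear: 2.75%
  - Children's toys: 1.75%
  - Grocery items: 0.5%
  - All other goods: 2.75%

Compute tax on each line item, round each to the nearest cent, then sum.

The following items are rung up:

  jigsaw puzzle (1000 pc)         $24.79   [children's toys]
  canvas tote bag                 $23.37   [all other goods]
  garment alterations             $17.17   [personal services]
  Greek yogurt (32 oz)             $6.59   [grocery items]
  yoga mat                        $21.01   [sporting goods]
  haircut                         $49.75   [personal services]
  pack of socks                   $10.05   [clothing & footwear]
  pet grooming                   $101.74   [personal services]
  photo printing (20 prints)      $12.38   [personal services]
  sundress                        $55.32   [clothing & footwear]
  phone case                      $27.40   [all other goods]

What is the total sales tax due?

$19.97

Jigsaw puzzle (1000 pc) $24.79: children's toys → 6.75% + 1.75% county = 8.5% → $2.11
Canvas tote bag $23.37: all other goods → 4% + 2.75% county = 6.75% → $1.58
Garment alterations $17.17: personal services → 4.5% + 0% county = 4.5% → $0.77
Greek yogurt (32 oz) $6.59: grocery items → 4.75% + 0.5% county = 5.25% → $0.35
Yoga mat $21.01: sporting goods → 6% + 1.25% county = 7.25% → $1.52
Haircut $49.75: personal services → 4.5% + 0% county = 4.5% → $2.24
Pack of socks $10.05: clothing & footwear → 4% + 2.75% county = 6.75% → $0.68
Pet grooming $101.74: personal services → 4.5% + 0% county = 4.5% → $4.58
Photo printing (20 prints) $12.38: personal services → 4.5% + 0% county = 4.5% → $0.56
Sundress $55.32: clothing & footwear → 4% + 2.75% county = 6.75% → $3.73
Phone case $27.40: all other goods → 4% + 2.75% county = 6.75% → $1.85
Total tax = $2.11 + $1.58 + $0.77 + $0.35 + $1.52 + $2.24 + $0.68 + $4.58 + $0.56 + $3.73 + $1.85 = $19.97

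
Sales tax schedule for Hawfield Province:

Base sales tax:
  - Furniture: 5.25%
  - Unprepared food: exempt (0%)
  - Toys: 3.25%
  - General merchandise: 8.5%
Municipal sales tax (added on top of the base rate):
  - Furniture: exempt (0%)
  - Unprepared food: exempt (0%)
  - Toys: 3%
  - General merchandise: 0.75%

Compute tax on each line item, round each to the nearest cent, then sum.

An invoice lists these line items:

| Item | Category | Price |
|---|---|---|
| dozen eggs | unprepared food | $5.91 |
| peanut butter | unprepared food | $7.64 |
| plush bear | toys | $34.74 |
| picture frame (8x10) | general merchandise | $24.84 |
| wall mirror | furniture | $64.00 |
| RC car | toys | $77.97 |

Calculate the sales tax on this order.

Dozen eggs $5.91: unprepared food → 0% + 0% municipal = 0% → $0.00
Peanut butter $7.64: unprepared food → 0% + 0% municipal = 0% → $0.00
Plush bear $34.74: toys → 3.25% + 3% municipal = 6.25% → $2.17
Picture frame (8x10) $24.84: general merchandise → 8.5% + 0.75% municipal = 9.25% → $2.30
Wall mirror $64.00: furniture → 5.25% + 0% municipal = 5.25% → $3.36
RC car $77.97: toys → 3.25% + 3% municipal = 6.25% → $4.87
Total tax = $2.17 + $2.30 + $3.36 + $4.87 = $12.70

$12.70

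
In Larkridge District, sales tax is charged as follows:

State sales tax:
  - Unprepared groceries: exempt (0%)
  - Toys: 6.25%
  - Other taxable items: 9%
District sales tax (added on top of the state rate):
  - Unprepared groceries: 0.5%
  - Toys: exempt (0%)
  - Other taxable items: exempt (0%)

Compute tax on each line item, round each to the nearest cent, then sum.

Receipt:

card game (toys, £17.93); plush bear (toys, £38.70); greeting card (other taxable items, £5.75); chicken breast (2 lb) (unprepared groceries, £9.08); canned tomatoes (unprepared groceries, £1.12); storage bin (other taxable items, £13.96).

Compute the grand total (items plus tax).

Card game £17.93: toys → 6.25% + 0% district = 6.25% → £1.12
Plush bear £38.70: toys → 6.25% + 0% district = 6.25% → £2.42
Greeting card £5.75: other taxable items → 9% + 0% district = 9% → £0.52
Chicken breast (2 lb) £9.08: unprepared groceries → 0% + 0.5% district = 0.5% → £0.05
Canned tomatoes £1.12: unprepared groceries → 0% + 0.5% district = 0.5% → £0.01
Storage bin £13.96: other taxable items → 9% + 0% district = 9% → £1.26
Subtotal = £86.54; tax = £5.38; total due = £91.92

£91.92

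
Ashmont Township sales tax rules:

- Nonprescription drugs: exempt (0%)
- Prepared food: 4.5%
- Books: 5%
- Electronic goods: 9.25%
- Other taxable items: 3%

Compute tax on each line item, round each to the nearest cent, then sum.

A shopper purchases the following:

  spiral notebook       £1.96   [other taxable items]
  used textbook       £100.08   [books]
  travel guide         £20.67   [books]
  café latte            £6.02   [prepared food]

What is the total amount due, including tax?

Spiral notebook £1.96: other taxable items → 3% → £0.06
Used textbook £100.08: books → 5% → £5.00
Travel guide £20.67: books → 5% → £1.03
Café latte £6.02: prepared food → 4.5% → £0.27
Subtotal = £128.73; tax = £6.36; total due = £135.09

£135.09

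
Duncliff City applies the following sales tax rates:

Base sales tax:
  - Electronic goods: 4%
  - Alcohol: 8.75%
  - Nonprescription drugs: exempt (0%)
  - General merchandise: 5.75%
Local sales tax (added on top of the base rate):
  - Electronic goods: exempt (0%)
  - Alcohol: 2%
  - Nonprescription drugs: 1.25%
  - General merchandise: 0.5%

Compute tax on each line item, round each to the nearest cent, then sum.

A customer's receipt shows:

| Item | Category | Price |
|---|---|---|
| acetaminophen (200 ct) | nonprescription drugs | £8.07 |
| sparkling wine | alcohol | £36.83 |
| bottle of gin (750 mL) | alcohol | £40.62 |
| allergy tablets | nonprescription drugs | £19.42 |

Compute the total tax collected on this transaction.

Acetaminophen (200 ct) £8.07: nonprescription drugs → 0% + 1.25% local = 1.25% → £0.10
Sparkling wine £36.83: alcohol → 8.75% + 2% local = 10.75% → £3.96
Bottle of gin (750 mL) £40.62: alcohol → 8.75% + 2% local = 10.75% → £4.37
Allergy tablets £19.42: nonprescription drugs → 0% + 1.25% local = 1.25% → £0.24
Total tax = £0.10 + £3.96 + £4.37 + £0.24 = £8.67

£8.67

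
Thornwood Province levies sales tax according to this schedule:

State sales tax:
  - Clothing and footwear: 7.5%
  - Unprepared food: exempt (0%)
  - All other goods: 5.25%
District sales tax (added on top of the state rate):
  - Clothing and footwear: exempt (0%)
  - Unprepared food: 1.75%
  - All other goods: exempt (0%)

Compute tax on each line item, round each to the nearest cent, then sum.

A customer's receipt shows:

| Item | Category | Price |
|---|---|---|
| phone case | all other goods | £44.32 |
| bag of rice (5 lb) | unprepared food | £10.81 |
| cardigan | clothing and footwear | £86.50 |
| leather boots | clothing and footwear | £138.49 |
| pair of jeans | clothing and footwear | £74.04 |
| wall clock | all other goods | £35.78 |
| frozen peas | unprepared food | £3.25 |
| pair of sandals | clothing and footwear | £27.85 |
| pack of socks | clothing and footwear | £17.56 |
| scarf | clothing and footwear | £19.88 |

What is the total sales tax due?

£31.79

Phone case £44.32: all other goods → 5.25% + 0% district = 5.25% → £2.33
Bag of rice (5 lb) £10.81: unprepared food → 0% + 1.75% district = 1.75% → £0.19
Cardigan £86.50: clothing and footwear → 7.5% + 0% district = 7.5% → £6.49
Leather boots £138.49: clothing and footwear → 7.5% + 0% district = 7.5% → £10.39
Pair of jeans £74.04: clothing and footwear → 7.5% + 0% district = 7.5% → £5.55
Wall clock £35.78: all other goods → 5.25% + 0% district = 5.25% → £1.88
Frozen peas £3.25: unprepared food → 0% + 1.75% district = 1.75% → £0.06
Pair of sandals £27.85: clothing and footwear → 7.5% + 0% district = 7.5% → £2.09
Pack of socks £17.56: clothing and footwear → 7.5% + 0% district = 7.5% → £1.32
Scarf £19.88: clothing and footwear → 7.5% + 0% district = 7.5% → £1.49
Total tax = £2.33 + £0.19 + £6.49 + £10.39 + £5.55 + £1.88 + £0.06 + £2.09 + £1.32 + £1.49 = £31.79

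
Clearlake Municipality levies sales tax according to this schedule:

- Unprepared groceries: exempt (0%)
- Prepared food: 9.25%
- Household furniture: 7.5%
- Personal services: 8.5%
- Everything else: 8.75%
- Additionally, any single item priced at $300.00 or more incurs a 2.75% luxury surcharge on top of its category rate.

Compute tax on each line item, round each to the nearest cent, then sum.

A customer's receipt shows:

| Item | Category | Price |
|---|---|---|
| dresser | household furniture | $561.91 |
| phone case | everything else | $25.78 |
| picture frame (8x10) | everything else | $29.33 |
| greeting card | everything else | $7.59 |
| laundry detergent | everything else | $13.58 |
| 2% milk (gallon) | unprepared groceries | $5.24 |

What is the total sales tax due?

Dresser $561.91: household furniture → 7.5% + 2.75% surcharge = 10.25% → $57.60
Phone case $25.78: everything else → 8.75% → $2.26
Picture frame (8x10) $29.33: everything else → 8.75% → $2.57
Greeting card $7.59: everything else → 8.75% → $0.66
Laundry detergent $13.58: everything else → 8.75% → $1.19
2% milk (gallon) $5.24: unprepared groceries → 0% → $0.00
Total tax = $57.60 + $2.26 + $2.57 + $0.66 + $1.19 = $64.28

$64.28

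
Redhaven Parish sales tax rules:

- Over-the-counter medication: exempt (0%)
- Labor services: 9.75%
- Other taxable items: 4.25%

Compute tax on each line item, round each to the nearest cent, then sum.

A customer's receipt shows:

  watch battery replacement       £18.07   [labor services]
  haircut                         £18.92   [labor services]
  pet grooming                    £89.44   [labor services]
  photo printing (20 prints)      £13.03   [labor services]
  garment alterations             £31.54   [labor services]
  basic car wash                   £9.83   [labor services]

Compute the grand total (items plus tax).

Watch battery replacement £18.07: labor services → 9.75% → £1.76
Haircut £18.92: labor services → 9.75% → £1.84
Pet grooming £89.44: labor services → 9.75% → £8.72
Photo printing (20 prints) £13.03: labor services → 9.75% → £1.27
Garment alterations £31.54: labor services → 9.75% → £3.08
Basic car wash £9.83: labor services → 9.75% → £0.96
Subtotal = £180.83; tax = £17.63; total due = £198.46

£198.46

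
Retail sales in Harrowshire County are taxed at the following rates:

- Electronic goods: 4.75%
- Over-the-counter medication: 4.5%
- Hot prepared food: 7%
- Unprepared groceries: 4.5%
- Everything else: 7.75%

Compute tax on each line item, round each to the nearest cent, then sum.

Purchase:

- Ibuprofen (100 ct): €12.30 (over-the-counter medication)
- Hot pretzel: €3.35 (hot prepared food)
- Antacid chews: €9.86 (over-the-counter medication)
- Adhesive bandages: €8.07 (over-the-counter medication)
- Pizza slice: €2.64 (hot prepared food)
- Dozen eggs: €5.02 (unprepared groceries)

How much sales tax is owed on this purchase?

€1.99

Ibuprofen (100 ct) €12.30: over-the-counter medication → 4.5% → €0.55
Hot pretzel €3.35: hot prepared food → 7% → €0.23
Antacid chews €9.86: over-the-counter medication → 4.5% → €0.44
Adhesive bandages €8.07: over-the-counter medication → 4.5% → €0.36
Pizza slice €2.64: hot prepared food → 7% → €0.18
Dozen eggs €5.02: unprepared groceries → 4.5% → €0.23
Total tax = €0.55 + €0.23 + €0.44 + €0.36 + €0.18 + €0.23 = €1.99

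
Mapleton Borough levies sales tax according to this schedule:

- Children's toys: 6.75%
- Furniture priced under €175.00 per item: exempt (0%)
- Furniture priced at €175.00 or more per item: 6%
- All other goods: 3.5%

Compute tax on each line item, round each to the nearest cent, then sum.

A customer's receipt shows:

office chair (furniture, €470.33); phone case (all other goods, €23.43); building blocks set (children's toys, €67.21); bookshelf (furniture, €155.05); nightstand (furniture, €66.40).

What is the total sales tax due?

Office chair €470.33: furniture, €175.00 or more → 6% → €28.22
Phone case €23.43: all other goods → 3.5% → €0.82
Building blocks set €67.21: children's toys → 6.75% → €4.54
Bookshelf €155.05: furniture, under €175.00 → 0% → €0.00
Nightstand €66.40: furniture, under €175.00 → 0% → €0.00
Total tax = €28.22 + €0.82 + €4.54 = €33.58

€33.58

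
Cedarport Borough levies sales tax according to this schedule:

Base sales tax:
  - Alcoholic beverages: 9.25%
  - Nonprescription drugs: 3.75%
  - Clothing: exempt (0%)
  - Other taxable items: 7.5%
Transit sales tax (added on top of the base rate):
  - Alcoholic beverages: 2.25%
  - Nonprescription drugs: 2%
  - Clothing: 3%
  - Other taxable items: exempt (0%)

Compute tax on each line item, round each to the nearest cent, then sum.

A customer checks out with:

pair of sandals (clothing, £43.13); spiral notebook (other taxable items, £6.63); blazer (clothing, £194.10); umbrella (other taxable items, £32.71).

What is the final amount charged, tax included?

£286.63

Pair of sandals £43.13: clothing → 0% + 3% transit = 3% → £1.29
Spiral notebook £6.63: other taxable items → 7.5% + 0% transit = 7.5% → £0.50
Blazer £194.10: clothing → 0% + 3% transit = 3% → £5.82
Umbrella £32.71: other taxable items → 7.5% + 0% transit = 7.5% → £2.45
Subtotal = £276.57; tax = £10.06; total due = £286.63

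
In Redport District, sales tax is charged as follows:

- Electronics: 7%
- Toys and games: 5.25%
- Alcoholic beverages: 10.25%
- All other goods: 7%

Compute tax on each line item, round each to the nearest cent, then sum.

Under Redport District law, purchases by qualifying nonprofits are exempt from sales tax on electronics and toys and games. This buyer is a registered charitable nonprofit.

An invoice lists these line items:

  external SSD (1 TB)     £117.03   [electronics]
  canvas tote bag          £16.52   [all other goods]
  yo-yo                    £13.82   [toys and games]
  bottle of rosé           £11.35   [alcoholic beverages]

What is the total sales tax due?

External SSD (1 TB) £117.03: electronics, buyer-exempt → 0% → £0.00
Canvas tote bag £16.52: all other goods → 7% → £1.16
Yo-yo £13.82: toys and games, buyer-exempt → 0% → £0.00
Bottle of rosé £11.35: alcoholic beverages → 10.25% → £1.16
Total tax = £1.16 + £1.16 = £2.32

£2.32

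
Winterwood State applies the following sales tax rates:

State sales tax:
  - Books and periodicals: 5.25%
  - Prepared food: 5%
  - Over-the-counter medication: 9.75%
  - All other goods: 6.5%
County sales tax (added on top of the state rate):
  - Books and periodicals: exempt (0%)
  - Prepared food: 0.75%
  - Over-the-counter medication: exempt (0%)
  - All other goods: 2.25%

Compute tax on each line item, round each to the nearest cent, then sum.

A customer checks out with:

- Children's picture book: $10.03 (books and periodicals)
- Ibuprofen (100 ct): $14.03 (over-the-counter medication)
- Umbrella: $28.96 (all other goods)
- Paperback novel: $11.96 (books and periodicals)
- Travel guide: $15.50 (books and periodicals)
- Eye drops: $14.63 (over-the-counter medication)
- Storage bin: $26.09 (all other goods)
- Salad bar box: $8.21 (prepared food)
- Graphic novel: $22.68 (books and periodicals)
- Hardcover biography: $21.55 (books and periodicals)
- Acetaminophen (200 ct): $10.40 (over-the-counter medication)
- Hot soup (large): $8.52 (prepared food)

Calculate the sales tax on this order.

$13.87

Children's picture book $10.03: books and periodicals → 5.25% + 0% county = 5.25% → $0.53
Ibuprofen (100 ct) $14.03: over-the-counter medication → 9.75% + 0% county = 9.75% → $1.37
Umbrella $28.96: all other goods → 6.5% + 2.25% county = 8.75% → $2.53
Paperback novel $11.96: books and periodicals → 5.25% + 0% county = 5.25% → $0.63
Travel guide $15.50: books and periodicals → 5.25% + 0% county = 5.25% → $0.81
Eye drops $14.63: over-the-counter medication → 9.75% + 0% county = 9.75% → $1.43
Storage bin $26.09: all other goods → 6.5% + 2.25% county = 8.75% → $2.28
Salad bar box $8.21: prepared food → 5% + 0.75% county = 5.75% → $0.47
Graphic novel $22.68: books and periodicals → 5.25% + 0% county = 5.25% → $1.19
Hardcover biography $21.55: books and periodicals → 5.25% + 0% county = 5.25% → $1.13
Acetaminophen (200 ct) $10.40: over-the-counter medication → 9.75% + 0% county = 9.75% → $1.01
Hot soup (large) $8.52: prepared food → 5% + 0.75% county = 5.75% → $0.49
Total tax = $0.53 + $1.37 + $2.53 + $0.63 + $0.81 + $1.43 + $2.28 + $0.47 + $1.19 + $1.13 + $1.01 + $0.49 = $13.87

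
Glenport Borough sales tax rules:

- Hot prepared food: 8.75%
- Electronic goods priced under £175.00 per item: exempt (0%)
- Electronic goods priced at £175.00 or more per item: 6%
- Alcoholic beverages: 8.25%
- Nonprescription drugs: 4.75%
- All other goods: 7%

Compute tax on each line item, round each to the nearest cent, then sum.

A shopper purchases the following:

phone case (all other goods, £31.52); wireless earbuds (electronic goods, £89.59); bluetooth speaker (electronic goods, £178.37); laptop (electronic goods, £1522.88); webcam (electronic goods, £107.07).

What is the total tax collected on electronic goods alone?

£102.07

Wireless earbuds £89.59: electronic goods, under £175.00 → 0% → £0.00
Bluetooth speaker £178.37: electronic goods, £175.00 or more → 6% → £10.70
Laptop £1522.88: electronic goods, £175.00 or more → 6% → £91.37
Webcam £107.07: electronic goods, under £175.00 → 0% → £0.00
Tax on electronic goods = £0.00 + £10.70 + £91.37 + £0.00 = £102.07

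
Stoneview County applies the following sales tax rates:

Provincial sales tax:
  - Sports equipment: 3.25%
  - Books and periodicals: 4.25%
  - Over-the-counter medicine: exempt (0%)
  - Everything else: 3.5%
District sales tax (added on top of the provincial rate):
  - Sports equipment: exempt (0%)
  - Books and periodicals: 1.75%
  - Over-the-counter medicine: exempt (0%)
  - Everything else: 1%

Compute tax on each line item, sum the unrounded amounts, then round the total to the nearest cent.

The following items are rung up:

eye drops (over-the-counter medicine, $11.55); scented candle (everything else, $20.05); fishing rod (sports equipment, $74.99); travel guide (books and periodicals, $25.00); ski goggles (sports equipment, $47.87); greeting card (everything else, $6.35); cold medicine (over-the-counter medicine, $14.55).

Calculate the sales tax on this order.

$6.68

Eye drops $11.55: over-the-counter medicine → 0% + 0% district = 0% → $0.00
Scented candle $20.05: everything else → 3.5% + 1% district = 4.5% → $0.90225
Fishing rod $74.99: sports equipment → 3.25% + 0% district = 3.25% → $2.437175
Travel guide $25.00: books and periodicals → 4.25% + 1.75% district = 6% → $1.50
Ski goggles $47.87: sports equipment → 3.25% + 0% district = 3.25% → $1.555775
Greeting card $6.35: everything else → 3.5% + 1% district = 4.5% → $0.28575
Cold medicine $14.55: over-the-counter medicine → 0% + 0% district = 0% → $0.00
Unrounded tax sum = $6.68095 → $6.68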